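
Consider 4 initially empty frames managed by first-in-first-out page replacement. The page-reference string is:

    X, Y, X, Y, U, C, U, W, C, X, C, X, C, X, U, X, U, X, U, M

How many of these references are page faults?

X -> fault, frames [X]
Y -> fault, frames [X, Y]
X -> hit
Y -> hit
U -> fault, frames [X, Y, U]
C -> fault, frames [X, Y, U, C]
U -> hit
W -> fault, evict X, frames [Y, U, C, W]
C -> hit
X -> fault, evict Y, frames [U, C, W, X]
C -> hit
X -> hit
C -> hit
X -> hit
U -> hit
X -> hit
U -> hit
X -> hit
U -> hit
M -> fault, evict U, frames [C, W, X, M]
Page faults: 7.

7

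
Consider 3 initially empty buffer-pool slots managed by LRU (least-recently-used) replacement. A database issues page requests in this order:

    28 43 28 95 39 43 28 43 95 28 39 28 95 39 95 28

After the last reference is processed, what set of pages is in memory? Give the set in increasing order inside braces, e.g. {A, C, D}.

28: fault, frames [28]
43: fault, frames [28, 43]
28: hit
95: fault, frames [43, 28, 95]
39: fault, evict 43, frames [28, 95, 39]
43: fault, evict 28, frames [95, 39, 43]
28: fault, evict 95, frames [39, 43, 28]
43: hit
95: fault, evict 39, frames [28, 43, 95]
28: hit
39: fault, evict 43, frames [95, 28, 39]
28: hit
95: hit
39: hit
95: hit
28: hit

{28, 39, 95}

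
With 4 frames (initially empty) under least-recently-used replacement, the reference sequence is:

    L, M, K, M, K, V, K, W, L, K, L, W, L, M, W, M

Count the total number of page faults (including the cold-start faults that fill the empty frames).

7

L → miss, frames (L)
M → miss, frames (L M)
K → miss, frames (L M K)
M → hit
K → hit
V → miss, frames (L M K V)
K → hit
W → miss, evict L, frames (M V K W)
L → miss, evict M, frames (V K W L)
K → hit
L → hit
W → hit
L → hit
M → miss, evict V, frames (K W L M)
W → hit
M → hit
Page faults: 7.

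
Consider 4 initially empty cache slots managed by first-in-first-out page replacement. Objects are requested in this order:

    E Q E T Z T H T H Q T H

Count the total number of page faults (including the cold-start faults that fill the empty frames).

5

E → fault, frames [E]
Q → fault, frames [E, Q]
E → hit
T → fault, frames [E, Q, T]
Z → fault, frames [E, Q, T, Z]
T → hit
H → fault, evict E, frames [Q, T, Z, H]
T → hit
H → hit
Q → hit
T → hit
H → hit
Page faults: 5.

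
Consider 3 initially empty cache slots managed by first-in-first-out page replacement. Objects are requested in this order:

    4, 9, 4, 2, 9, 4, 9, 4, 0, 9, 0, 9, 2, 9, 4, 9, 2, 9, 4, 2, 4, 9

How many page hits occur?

15

4 → miss, frames (4)
9 → miss, frames (4 9)
4 → hit
2 → miss, frames (4 9 2)
9 → hit
4 → hit
9 → hit
4 → hit
0 → miss, evict 4, frames (9 2 0)
9 → hit
0 → hit
9 → hit
2 → hit
9 → hit
4 → miss, evict 9, frames (2 0 4)
9 → miss, evict 2, frames (0 4 9)
2 → miss, evict 0, frames (4 9 2)
9 → hit
4 → hit
2 → hit
4 → hit
9 → hit
Hits: 15.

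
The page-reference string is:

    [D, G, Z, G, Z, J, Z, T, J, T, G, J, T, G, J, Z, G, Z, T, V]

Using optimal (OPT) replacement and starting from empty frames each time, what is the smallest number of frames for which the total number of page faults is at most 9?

f=1: 20 faults
f=2: 11 faults
f=3: 7 faults
f=4: 6 faults
f=5: 6 faults
f=6: 6 faults
Smallest f with faults ≤ 9 is 3.

3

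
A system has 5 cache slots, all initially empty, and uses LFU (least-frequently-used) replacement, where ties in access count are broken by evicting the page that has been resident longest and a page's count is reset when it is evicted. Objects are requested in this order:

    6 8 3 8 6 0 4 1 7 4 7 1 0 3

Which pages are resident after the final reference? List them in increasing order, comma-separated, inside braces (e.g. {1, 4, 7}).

6 → miss, frames (6)
8 → miss, frames (6 8)
3 → miss, frames (6 8 3)
8 → hit
6 → hit
0 → miss, frames (6 8 3 0)
4 → miss, frames (6 8 3 0 4)
1 → miss, evict 3, frames (6 8 0 4 1)
7 → miss, evict 0, frames (6 8 4 1 7)
4 → hit
7 → hit
1 → hit
0 → miss, evict 6, frames (8 4 1 7 0)
3 → miss, evict 0, frames (8 4 1 7 3)

{1, 3, 4, 7, 8}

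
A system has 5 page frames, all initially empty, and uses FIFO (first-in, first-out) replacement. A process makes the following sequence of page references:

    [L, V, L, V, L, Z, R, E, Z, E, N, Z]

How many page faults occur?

L -> fault, frames [L]
V -> fault, frames [L, V]
L -> hit
V -> hit
L -> hit
Z -> fault, frames [L, V, Z]
R -> fault, frames [L, V, Z, R]
E -> fault, frames [L, V, Z, R, E]
Z -> hit
E -> hit
N -> fault, evict L, frames [V, Z, R, E, N]
Z -> hit
Page faults: 6.

6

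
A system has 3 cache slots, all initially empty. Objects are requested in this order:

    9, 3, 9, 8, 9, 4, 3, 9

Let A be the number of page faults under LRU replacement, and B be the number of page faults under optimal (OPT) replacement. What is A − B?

Under LRU: F F . F . F F . → 5 faults.
Under OPT: F F . F . F . . → 4 faults.
A − B = 5 − 4 = 1.

1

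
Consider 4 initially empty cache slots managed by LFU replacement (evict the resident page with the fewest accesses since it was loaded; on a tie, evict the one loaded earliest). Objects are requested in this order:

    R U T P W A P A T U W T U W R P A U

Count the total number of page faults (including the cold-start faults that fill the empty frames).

R -> miss, frames (R)
U -> miss, frames (R U)
T -> miss, frames (R U T)
P -> miss, frames (R U T P)
W -> miss, evict R, frames (U T P W)
A -> miss, evict U, frames (T P W A)
P -> hit
A -> hit
T -> hit
U -> miss, evict W, frames (T P A U)
W -> miss, evict U, frames (T P A W)
T -> hit
U -> miss, evict W, frames (T P A U)
W -> miss, evict U, frames (T P A W)
R -> miss, evict W, frames (T P A R)
P -> hit
A -> hit
U -> miss, evict R, frames (T P A U)
Page faults: 12.

12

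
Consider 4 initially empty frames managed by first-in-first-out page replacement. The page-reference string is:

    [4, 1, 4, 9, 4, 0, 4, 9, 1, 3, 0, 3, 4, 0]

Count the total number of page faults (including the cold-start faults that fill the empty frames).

6

4 -> miss, frames [4]
1 -> miss, frames [4, 1]
4 -> hit
9 -> miss, frames [4, 1, 9]
4 -> hit
0 -> miss, frames [4, 1, 9, 0]
4 -> hit
9 -> hit
1 -> hit
3 -> miss, evict 4, frames [1, 9, 0, 3]
0 -> hit
3 -> hit
4 -> miss, evict 1, frames [9, 0, 3, 4]
0 -> hit
Page faults: 6.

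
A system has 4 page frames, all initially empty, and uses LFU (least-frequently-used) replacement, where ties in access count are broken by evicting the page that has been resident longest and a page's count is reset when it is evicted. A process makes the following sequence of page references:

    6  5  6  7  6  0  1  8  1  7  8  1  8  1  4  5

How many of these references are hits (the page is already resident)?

7

6 → miss, frames {6}
5 → miss, frames {6,5}
6 → hit
7 → miss, frames {6,5,7}
6 → hit
0 → miss, frames {6,5,7,0}
1 → miss, evict 5, frames {6,7,0,1}
8 → miss, evict 7, frames {6,0,1,8}
1 → hit
7 → miss, evict 0, frames {6,1,8,7}
8 → hit
1 → hit
8 → hit
1 → hit
4 → miss, evict 7, frames {6,1,8,4}
5 → miss, evict 4, frames {6,1,8,5}
Hits: 7.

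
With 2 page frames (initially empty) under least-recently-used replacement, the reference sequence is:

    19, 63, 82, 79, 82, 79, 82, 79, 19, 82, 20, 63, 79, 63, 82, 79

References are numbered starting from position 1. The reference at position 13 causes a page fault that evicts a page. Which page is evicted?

20

pos 1: 19: miss, frames [19]
pos 2: 63: miss, frames [19, 63]
pos 3: 82: miss, evict 19, frames [63, 82]
pos 4: 79: miss, evict 63, frames [82, 79]
pos 5: 82: hit
pos 6: 79: hit
pos 7: 82: hit
pos 8: 79: hit
pos 9: 19: miss, evict 82, frames [79, 19]
pos 10: 82: miss, evict 79, frames [19, 82]
pos 11: 20: miss, evict 19, frames [82, 20]
pos 12: 63: miss, evict 82, frames [20, 63]
pos 13: 79: miss, evict 20, frames [63, 79]
At position 13, page 20 is evicted.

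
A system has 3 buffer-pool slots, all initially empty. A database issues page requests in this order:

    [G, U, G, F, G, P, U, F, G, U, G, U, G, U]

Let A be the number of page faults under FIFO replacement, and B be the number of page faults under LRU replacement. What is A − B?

Under FIFO: F F . F . F . . F F . . . . → 6 faults.
Under LRU: F F . F . F F F F . . . . . → 7 faults.
A − B = 6 − 7 = -1.

-1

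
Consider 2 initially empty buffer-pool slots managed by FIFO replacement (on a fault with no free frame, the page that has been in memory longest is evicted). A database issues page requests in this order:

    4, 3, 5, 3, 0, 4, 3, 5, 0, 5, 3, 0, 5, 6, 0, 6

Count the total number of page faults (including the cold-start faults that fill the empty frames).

12

4: miss, frames (4)
3: miss, frames (4 3)
5: miss, evict 4, frames (3 5)
3: hit
0: miss, evict 3, frames (5 0)
4: miss, evict 5, frames (0 4)
3: miss, evict 0, frames (4 3)
5: miss, evict 4, frames (3 5)
0: miss, evict 3, frames (5 0)
5: hit
3: miss, evict 5, frames (0 3)
0: hit
5: miss, evict 0, frames (3 5)
6: miss, evict 3, frames (5 6)
0: miss, evict 5, frames (6 0)
6: hit
Page faults: 12.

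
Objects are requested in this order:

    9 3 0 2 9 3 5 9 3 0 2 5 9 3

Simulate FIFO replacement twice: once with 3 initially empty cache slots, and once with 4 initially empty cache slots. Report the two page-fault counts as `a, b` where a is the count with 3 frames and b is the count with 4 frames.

3 frames: F F F F F F F . . F F . F F → 11 faults.
4 frames: F F F F . . F F F F F F F F → 12 faults.
12 > 11: adding a frame increased faults — Belady's anomaly.

11, 12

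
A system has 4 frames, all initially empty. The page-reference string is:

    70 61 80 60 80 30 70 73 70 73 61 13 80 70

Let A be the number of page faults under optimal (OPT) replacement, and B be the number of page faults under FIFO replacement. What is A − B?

-4

Under OPT: F F F F . F . F . . . F . . → 7 faults.
Under FIFO: F F F F . F F F . . F F F F → 11 faults.
A − B = 7 − 11 = -4.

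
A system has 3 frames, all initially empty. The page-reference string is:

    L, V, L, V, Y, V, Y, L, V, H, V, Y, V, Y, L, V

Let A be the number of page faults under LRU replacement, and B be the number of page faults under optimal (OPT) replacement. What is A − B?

Under LRU: F F . . F . . . . F . F . . F . → 6 faults.
Under OPT: F F . . F . . . . F . . . . F . → 5 faults.
A − B = 6 − 5 = 1.

1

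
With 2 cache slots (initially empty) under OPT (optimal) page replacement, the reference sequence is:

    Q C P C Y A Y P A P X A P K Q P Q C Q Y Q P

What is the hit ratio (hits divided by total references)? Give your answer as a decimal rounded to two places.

Q → fault, frames (Q)
C → fault, frames (Q C)
P → fault, evict Q, frames (C P)
C → hit
Y → fault, evict C, frames (P Y)
A → fault, evict P, frames (Y A)
Y → hit
P → fault, evict Y, frames (A P)
A → hit
P → hit
X → fault, evict P, frames (A X)
A → hit
P → fault, evict X, frames (A P)
K → fault, evict A, frames (P K)
Q → fault, evict K, frames (P Q)
P → hit
Q → hit
C → fault, evict P, frames (Q C)
Q → hit
Y → fault, evict C, frames (Q Y)
Q → hit
P → fault, evict Y, frames (Q P)
Hits: 9 of 22 references → 9/22 = 0.4091.

0.41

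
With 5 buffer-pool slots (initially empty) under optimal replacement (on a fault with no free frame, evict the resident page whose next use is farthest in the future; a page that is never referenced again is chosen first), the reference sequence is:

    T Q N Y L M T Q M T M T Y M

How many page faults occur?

6

T -> fault, frames [T]
Q -> fault, frames [T, Q]
N -> fault, frames [T, Q, N]
Y -> fault, frames [T, Q, N, Y]
L -> fault, frames [T, Q, N, Y, L]
M -> fault, evict L, frames [T, Q, N, Y, M]
T -> hit
Q -> hit
M -> hit
T -> hit
M -> hit
T -> hit
Y -> hit
M -> hit
Page faults: 6.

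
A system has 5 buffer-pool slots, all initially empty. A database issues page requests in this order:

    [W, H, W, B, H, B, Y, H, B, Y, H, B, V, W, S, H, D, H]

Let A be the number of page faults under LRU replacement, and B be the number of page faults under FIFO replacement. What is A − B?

-1

Under LRU: F F . F . . F . . . . . F . F . F . → 7 faults.
Under FIFO: F F . F . . F . . . . . F . F . F F → 8 faults.
A − B = 7 − 8 = -1.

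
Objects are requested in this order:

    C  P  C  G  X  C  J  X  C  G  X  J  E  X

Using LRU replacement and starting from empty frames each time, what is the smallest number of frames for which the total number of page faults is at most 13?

2

f=1: 14 faults
f=2: 13 faults
f=3: 8 faults
f=4: 6 faults
f=5: 6 faults
f=6: 6 faults
Smallest f with faults ≤ 13 is 2.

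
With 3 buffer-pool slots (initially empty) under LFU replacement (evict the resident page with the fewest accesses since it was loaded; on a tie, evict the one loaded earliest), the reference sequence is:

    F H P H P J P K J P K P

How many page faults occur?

7

F → miss, frames [F]
H → miss, frames [F, H]
P → miss, frames [F, H, P]
H → hit
P → hit
J → miss, evict F, frames [H, P, J]
P → hit
K → miss, evict J, frames [H, P, K]
J → miss, evict K, frames [H, P, J]
P → hit
K → miss, evict J, frames [H, P, K]
P → hit
Page faults: 7.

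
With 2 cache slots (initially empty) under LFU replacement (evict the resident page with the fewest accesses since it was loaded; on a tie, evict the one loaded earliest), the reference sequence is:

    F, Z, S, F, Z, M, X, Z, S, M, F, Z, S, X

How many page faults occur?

14

F: miss, frames {F}
Z: miss, frames {F,Z}
S: miss, evict F, frames {Z,S}
F: miss, evict Z, frames {S,F}
Z: miss, evict S, frames {F,Z}
M: miss, evict F, frames {Z,M}
X: miss, evict Z, frames {M,X}
Z: miss, evict M, frames {X,Z}
S: miss, evict X, frames {Z,S}
M: miss, evict Z, frames {S,M}
F: miss, evict S, frames {M,F}
Z: miss, evict M, frames {F,Z}
S: miss, evict F, frames {Z,S}
X: miss, evict Z, frames {S,X}
Page faults: 14.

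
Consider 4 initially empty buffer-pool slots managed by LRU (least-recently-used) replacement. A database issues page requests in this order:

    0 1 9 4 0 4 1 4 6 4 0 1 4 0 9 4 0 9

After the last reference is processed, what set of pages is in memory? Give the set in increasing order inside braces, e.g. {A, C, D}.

{0, 1, 4, 9}

0 → miss, frames (0)
1 → miss, frames (0 1)
9 → miss, frames (0 1 9)
4 → miss, frames (0 1 9 4)
0 → hit
4 → hit
1 → hit
4 → hit
6 → miss, evict 9, frames (0 1 4 6)
4 → hit
0 → hit
1 → hit
4 → hit
0 → hit
9 → miss, evict 6, frames (1 4 0 9)
4 → hit
0 → hit
9 → hit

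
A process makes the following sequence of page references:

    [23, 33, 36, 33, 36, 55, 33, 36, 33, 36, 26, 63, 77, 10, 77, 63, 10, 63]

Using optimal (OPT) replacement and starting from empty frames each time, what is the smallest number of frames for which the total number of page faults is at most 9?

3

f=1: 18 faults
f=2: 10 faults
f=3: 8 faults
f=4: 8 faults
f=5: 8 faults
f=6: 8 faults
f=7: 8 faults
f=8: 8 faults
Smallest f with faults ≤ 9 is 3.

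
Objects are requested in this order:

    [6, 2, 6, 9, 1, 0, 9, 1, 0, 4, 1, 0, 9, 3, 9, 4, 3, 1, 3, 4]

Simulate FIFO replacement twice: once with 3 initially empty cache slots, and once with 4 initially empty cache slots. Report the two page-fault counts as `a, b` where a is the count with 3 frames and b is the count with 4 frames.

3 frames: F F . F F F . . . F . . F F . . . F . F → 10 faults.
4 frames: F F . F F F . . . F . . . F F . . F . . → 9 faults.
9 < 10: adding a frame reduced faults, as is typical.

10, 9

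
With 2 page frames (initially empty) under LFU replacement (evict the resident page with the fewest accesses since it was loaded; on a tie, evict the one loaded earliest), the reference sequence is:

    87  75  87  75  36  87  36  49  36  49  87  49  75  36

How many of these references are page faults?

11

87 -> fault, frames [87]
75 -> fault, frames [87, 75]
87 -> hit
75 -> hit
36 -> fault, evict 87, frames [75, 36]
87 -> fault, evict 36, frames [75, 87]
36 -> fault, evict 87, frames [75, 36]
49 -> fault, evict 36, frames [75, 49]
36 -> fault, evict 49, frames [75, 36]
49 -> fault, evict 36, frames [75, 49]
87 -> fault, evict 49, frames [75, 87]
49 -> fault, evict 87, frames [75, 49]
75 -> hit
36 -> fault, evict 49, frames [75, 36]
Page faults: 11.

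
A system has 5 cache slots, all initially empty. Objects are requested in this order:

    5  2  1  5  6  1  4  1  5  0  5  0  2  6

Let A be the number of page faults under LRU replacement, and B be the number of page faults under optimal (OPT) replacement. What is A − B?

Under LRU: F F F . F . F . . F . . F F → 8 faults.
Under OPT: F F F . F . F . . F . . . . → 6 faults.
A − B = 8 − 6 = 2.

2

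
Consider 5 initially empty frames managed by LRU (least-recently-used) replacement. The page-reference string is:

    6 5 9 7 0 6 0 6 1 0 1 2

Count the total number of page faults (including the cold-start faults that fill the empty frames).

7

6 → fault, frames (6)
5 → fault, frames (6 5)
9 → fault, frames (6 5 9)
7 → fault, frames (6 5 9 7)
0 → fault, frames (6 5 9 7 0)
6 → hit
0 → hit
6 → hit
1 → fault, evict 5, frames (9 7 0 6 1)
0 → hit
1 → hit
2 → fault, evict 9, frames (7 6 0 1 2)
Page faults: 7.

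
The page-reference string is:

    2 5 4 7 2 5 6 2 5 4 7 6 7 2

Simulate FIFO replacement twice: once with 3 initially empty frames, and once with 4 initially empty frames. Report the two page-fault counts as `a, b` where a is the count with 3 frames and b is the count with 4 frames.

3 frames: F F F F F F F . . F F . . F → 10 faults.
4 frames: F F F F . . F F F F F F . F → 11 faults.
11 > 10: adding a frame increased faults — Belady's anomaly.

10, 11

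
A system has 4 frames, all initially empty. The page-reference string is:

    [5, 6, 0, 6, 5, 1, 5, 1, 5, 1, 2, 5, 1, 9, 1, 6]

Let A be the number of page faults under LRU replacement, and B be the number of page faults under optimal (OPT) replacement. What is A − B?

1

Under LRU: F F F . . F . . . . F . . F . F → 7 faults.
Under OPT: F F F . . F . . . . F . . F . . → 6 faults.
A − B = 7 − 6 = 1.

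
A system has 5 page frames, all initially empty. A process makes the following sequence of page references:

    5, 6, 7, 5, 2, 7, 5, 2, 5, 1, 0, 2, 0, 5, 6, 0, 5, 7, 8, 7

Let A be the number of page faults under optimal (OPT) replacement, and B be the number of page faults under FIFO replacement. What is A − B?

-3

Under OPT: F F F . F . . . . F F . . . . . . . F . → 7 faults.
Under FIFO: F F F . F . . . . F F . . F F . . F F . → 10 faults.
A − B = 7 − 10 = -3.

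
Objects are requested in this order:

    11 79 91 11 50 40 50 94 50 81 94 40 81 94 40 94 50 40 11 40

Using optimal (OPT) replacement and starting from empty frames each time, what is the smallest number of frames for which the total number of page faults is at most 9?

3

f=1: 20 faults
f=2: 11 faults
f=3: 9 faults
f=4: 8 faults
f=5: 7 faults
f=6: 7 faults
f=7: 7 faults
Smallest f with faults ≤ 9 is 3.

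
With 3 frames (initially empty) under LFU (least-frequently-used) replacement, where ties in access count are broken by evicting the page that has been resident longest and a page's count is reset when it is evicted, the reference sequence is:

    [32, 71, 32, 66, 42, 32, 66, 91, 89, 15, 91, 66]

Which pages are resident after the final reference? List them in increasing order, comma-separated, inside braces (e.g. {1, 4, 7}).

32 → fault, frames (32)
71 → fault, frames (32 71)
32 → hit
66 → fault, frames (32 71 66)
42 → fault, evict 71, frames (32 66 42)
32 → hit
66 → hit
91 → fault, evict 42, frames (32 66 91)
89 → fault, evict 91, frames (32 66 89)
15 → fault, evict 89, frames (32 66 15)
91 → fault, evict 15, frames (32 66 91)
66 → hit

{32, 66, 91}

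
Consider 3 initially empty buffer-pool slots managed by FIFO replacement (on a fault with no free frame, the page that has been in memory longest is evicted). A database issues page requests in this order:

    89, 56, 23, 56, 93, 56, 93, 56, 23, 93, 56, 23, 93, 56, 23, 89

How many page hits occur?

11

89: fault, frames {89}
56: fault, frames {89,56}
23: fault, frames {89,56,23}
56: hit
93: fault, evict 89, frames {56,23,93}
56: hit
93: hit
56: hit
23: hit
93: hit
56: hit
23: hit
93: hit
56: hit
23: hit
89: fault, evict 56, frames {23,93,89}
Hits: 11.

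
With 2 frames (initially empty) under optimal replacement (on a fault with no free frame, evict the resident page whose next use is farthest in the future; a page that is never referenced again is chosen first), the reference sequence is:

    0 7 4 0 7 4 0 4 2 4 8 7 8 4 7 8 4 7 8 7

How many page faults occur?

11

0 → fault, frames [0]
7 → fault, frames [0, 7]
4 → fault, evict 7, frames [0, 4]
0 → hit
7 → fault, evict 0, frames [4, 7]
4 → hit
0 → fault, evict 7, frames [4, 0]
4 → hit
2 → fault, evict 0, frames [4, 2]
4 → hit
8 → fault, evict 2, frames [4, 8]
7 → fault, evict 4, frames [8, 7]
8 → hit
4 → fault, evict 8, frames [7, 4]
7 → hit
8 → fault, evict 7, frames [4, 8]
4 → hit
7 → fault, evict 4, frames [8, 7]
8 → hit
7 → hit
Page faults: 11.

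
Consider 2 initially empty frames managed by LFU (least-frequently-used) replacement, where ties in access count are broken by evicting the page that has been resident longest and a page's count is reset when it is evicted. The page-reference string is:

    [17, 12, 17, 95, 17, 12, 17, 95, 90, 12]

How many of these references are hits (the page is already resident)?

17 → fault, frames [17]
12 → fault, frames [17, 12]
17 → hit
95 → fault, evict 12, frames [17, 95]
17 → hit
12 → fault, evict 95, frames [17, 12]
17 → hit
95 → fault, evict 12, frames [17, 95]
90 → fault, evict 95, frames [17, 90]
12 → fault, evict 90, frames [17, 12]
Hits: 3.

3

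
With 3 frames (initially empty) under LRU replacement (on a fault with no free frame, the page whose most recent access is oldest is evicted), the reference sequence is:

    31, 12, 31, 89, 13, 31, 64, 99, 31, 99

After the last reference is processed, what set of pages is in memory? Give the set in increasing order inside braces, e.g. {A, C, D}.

{31, 64, 99}

31 → fault, frames [31]
12 → fault, frames [31, 12]
31 → hit
89 → fault, frames [12, 31, 89]
13 → fault, evict 12, frames [31, 89, 13]
31 → hit
64 → fault, evict 89, frames [13, 31, 64]
99 → fault, evict 13, frames [31, 64, 99]
31 → hit
99 → hit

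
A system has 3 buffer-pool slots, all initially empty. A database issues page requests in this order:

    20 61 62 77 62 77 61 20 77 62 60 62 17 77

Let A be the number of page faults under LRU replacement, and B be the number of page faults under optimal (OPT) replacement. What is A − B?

Under LRU: F F F F . . . F . F F . F F → 9 faults.
Under OPT: F F F F . . . F . . F . F . → 7 faults.
A − B = 9 − 7 = 2.

2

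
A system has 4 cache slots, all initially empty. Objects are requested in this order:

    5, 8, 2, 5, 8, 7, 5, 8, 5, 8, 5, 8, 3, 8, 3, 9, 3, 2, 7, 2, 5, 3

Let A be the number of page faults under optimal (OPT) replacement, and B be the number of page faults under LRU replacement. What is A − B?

Under OPT: F F F . . F . . . . . . F . . F . . . . F . → 7 faults.
Under LRU: F F F . . F . . . . . . F . . F . F F . F . → 9 faults.
A − B = 7 − 9 = -2.

-2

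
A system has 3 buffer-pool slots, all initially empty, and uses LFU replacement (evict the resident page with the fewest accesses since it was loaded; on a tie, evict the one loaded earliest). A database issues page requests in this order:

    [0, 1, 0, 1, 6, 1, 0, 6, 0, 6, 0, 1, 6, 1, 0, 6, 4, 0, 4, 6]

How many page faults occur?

4

0 → fault, frames [0]
1 → fault, frames [0, 1]
0 → hit
1 → hit
6 → fault, frames [0, 1, 6]
1 → hit
0 → hit
6 → hit
0 → hit
6 → hit
0 → hit
1 → hit
6 → hit
1 → hit
0 → hit
6 → hit
4 → fault, evict 1, frames [0, 6, 4]
0 → hit
4 → hit
6 → hit
Page faults: 4.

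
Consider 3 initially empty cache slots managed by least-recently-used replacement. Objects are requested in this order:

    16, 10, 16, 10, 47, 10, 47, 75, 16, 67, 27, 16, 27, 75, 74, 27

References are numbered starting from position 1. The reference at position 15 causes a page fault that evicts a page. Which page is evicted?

pos 1: 16 → fault, frames [16]
pos 2: 10 → fault, frames [16, 10]
pos 3: 16 → hit
pos 4: 10 → hit
pos 5: 47 → fault, frames [16, 10, 47]
pos 6: 10 → hit
pos 7: 47 → hit
pos 8: 75 → fault, evict 16, frames [10, 47, 75]
pos 9: 16 → fault, evict 10, frames [47, 75, 16]
pos 10: 67 → fault, evict 47, frames [75, 16, 67]
pos 11: 27 → fault, evict 75, frames [16, 67, 27]
pos 12: 16 → hit
pos 13: 27 → hit
pos 14: 75 → fault, evict 67, frames [16, 27, 75]
pos 15: 74 → fault, evict 16, frames [27, 75, 74]
At position 15, page 16 is evicted.

16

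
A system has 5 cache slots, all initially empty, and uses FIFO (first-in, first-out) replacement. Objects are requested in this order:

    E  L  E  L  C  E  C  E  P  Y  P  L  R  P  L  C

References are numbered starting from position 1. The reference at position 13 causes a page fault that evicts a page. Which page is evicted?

E

pos 1: E -> fault, frames [E]
pos 2: L -> fault, frames [E, L]
pos 3: E -> hit
pos 4: L -> hit
pos 5: C -> fault, frames [E, L, C]
pos 6: E -> hit
pos 7: C -> hit
pos 8: E -> hit
pos 9: P -> fault, frames [E, L, C, P]
pos 10: Y -> fault, frames [E, L, C, P, Y]
pos 11: P -> hit
pos 12: L -> hit
pos 13: R -> fault, evict E, frames [L, C, P, Y, R]
At position 13, page E is evicted.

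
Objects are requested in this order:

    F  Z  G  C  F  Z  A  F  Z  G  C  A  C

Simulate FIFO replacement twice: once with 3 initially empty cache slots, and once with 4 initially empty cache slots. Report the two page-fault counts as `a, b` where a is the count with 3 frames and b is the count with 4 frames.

3 frames: F F F F F F F . . F F . . → 9 faults.
4 frames: F F F F . . F F F F F F . → 10 faults.
10 > 9: adding a frame increased faults — Belady's anomaly.

9, 10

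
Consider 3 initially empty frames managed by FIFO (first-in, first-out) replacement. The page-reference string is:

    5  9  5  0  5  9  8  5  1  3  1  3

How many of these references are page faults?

7

5 -> miss, frames [5]
9 -> miss, frames [5, 9]
5 -> hit
0 -> miss, frames [5, 9, 0]
5 -> hit
9 -> hit
8 -> miss, evict 5, frames [9, 0, 8]
5 -> miss, evict 9, frames [0, 8, 5]
1 -> miss, evict 0, frames [8, 5, 1]
3 -> miss, evict 8, frames [5, 1, 3]
1 -> hit
3 -> hit
Page faults: 7.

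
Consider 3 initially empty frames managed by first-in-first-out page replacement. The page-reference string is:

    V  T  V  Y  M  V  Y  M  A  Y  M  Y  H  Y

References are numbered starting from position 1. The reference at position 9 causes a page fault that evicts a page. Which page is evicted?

pos 1: V -> fault, frames [V]
pos 2: T -> fault, frames [V, T]
pos 3: V -> hit
pos 4: Y -> fault, frames [V, T, Y]
pos 5: M -> fault, evict V, frames [T, Y, M]
pos 6: V -> fault, evict T, frames [Y, M, V]
pos 7: Y -> hit
pos 8: M -> hit
pos 9: A -> fault, evict Y, frames [M, V, A]
At position 9, page Y is evicted.

Y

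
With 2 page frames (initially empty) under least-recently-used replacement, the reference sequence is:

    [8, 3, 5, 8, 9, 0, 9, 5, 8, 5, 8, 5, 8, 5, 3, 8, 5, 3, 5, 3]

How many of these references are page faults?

8 -> miss, frames {8}
3 -> miss, frames {8,3}
5 -> miss, evict 8, frames {3,5}
8 -> miss, evict 3, frames {5,8}
9 -> miss, evict 5, frames {8,9}
0 -> miss, evict 8, frames {9,0}
9 -> hit
5 -> miss, evict 0, frames {9,5}
8 -> miss, evict 9, frames {5,8}
5 -> hit
8 -> hit
5 -> hit
8 -> hit
5 -> hit
3 -> miss, evict 8, frames {5,3}
8 -> miss, evict 5, frames {3,8}
5 -> miss, evict 3, frames {8,5}
3 -> miss, evict 8, frames {5,3}
5 -> hit
3 -> hit
Page faults: 12.

12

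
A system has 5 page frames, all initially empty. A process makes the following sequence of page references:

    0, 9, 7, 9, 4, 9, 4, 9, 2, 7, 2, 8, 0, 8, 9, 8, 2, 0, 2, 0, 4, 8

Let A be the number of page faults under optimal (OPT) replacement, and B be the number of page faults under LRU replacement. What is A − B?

-2

Under OPT: F F F . F . . . F . . F . . . . . . . . . . → 6 faults.
Under LRU: F F F . F . . . F . . F F . . . . . . . F . → 8 faults.
A − B = 6 − 8 = -2.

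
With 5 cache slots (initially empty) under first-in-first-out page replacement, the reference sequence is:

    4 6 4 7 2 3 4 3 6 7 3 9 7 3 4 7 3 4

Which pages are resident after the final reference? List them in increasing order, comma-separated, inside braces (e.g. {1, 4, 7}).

4 -> miss, frames {4}
6 -> miss, frames {4,6}
4 -> hit
7 -> miss, frames {4,6,7}
2 -> miss, frames {4,6,7,2}
3 -> miss, frames {4,6,7,2,3}
4 -> hit
3 -> hit
6 -> hit
7 -> hit
3 -> hit
9 -> miss, evict 4, frames {6,7,2,3,9}
7 -> hit
3 -> hit
4 -> miss, evict 6, frames {7,2,3,9,4}
7 -> hit
3 -> hit
4 -> hit

{2, 3, 4, 7, 9}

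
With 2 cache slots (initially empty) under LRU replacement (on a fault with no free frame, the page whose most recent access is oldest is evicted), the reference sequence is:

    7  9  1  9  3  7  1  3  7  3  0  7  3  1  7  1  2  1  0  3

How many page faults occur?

16

7 -> miss, frames [7]
9 -> miss, frames [7, 9]
1 -> miss, evict 7, frames [9, 1]
9 -> hit
3 -> miss, evict 1, frames [9, 3]
7 -> miss, evict 9, frames [3, 7]
1 -> miss, evict 3, frames [7, 1]
3 -> miss, evict 7, frames [1, 3]
7 -> miss, evict 1, frames [3, 7]
3 -> hit
0 -> miss, evict 7, frames [3, 0]
7 -> miss, evict 3, frames [0, 7]
3 -> miss, evict 0, frames [7, 3]
1 -> miss, evict 7, frames [3, 1]
7 -> miss, evict 3, frames [1, 7]
1 -> hit
2 -> miss, evict 7, frames [1, 2]
1 -> hit
0 -> miss, evict 2, frames [1, 0]
3 -> miss, evict 1, frames [0, 3]
Page faults: 16.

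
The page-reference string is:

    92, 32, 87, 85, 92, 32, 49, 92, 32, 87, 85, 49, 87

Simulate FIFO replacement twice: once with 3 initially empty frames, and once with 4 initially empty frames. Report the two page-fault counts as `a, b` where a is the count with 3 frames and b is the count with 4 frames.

3 frames: F F F F F F F . . F F . . → 9 faults.
4 frames: F F F F . . F F F F F F . → 10 faults.
10 > 9: adding a frame increased faults — Belady's anomaly.

9, 10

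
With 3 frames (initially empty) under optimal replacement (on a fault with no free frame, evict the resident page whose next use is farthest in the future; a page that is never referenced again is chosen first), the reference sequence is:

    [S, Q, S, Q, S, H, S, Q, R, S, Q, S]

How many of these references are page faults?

4

S: miss, frames {S}
Q: miss, frames {S,Q}
S: hit
Q: hit
S: hit
H: miss, frames {S,Q,H}
S: hit
Q: hit
R: miss, evict H, frames {S,Q,R}
S: hit
Q: hit
S: hit
Page faults: 4.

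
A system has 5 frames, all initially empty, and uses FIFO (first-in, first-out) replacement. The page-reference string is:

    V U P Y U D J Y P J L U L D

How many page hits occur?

6

V: fault, frames [V]
U: fault, frames [V, U]
P: fault, frames [V, U, P]
Y: fault, frames [V, U, P, Y]
U: hit
D: fault, frames [V, U, P, Y, D]
J: fault, evict V, frames [U, P, Y, D, J]
Y: hit
P: hit
J: hit
L: fault, evict U, frames [P, Y, D, J, L]
U: fault, evict P, frames [Y, D, J, L, U]
L: hit
D: hit
Hits: 6.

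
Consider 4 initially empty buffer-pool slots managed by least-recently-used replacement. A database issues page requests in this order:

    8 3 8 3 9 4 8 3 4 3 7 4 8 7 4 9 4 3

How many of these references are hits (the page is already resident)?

8: miss, frames (8)
3: miss, frames (8 3)
8: hit
3: hit
9: miss, frames (8 3 9)
4: miss, frames (8 3 9 4)
8: hit
3: hit
4: hit
3: hit
7: miss, evict 9, frames (8 4 3 7)
4: hit
8: hit
7: hit
4: hit
9: miss, evict 3, frames (8 7 4 9)
4: hit
3: miss, evict 8, frames (7 9 4 3)
Hits: 11.

11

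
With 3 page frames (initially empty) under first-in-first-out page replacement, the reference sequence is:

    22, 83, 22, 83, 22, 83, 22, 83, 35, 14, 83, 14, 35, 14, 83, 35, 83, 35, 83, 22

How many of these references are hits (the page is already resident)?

15

22 -> miss, frames [22]
83 -> miss, frames [22, 83]
22 -> hit
83 -> hit
22 -> hit
83 -> hit
22 -> hit
83 -> hit
35 -> miss, frames [22, 83, 35]
14 -> miss, evict 22, frames [83, 35, 14]
83 -> hit
14 -> hit
35 -> hit
14 -> hit
83 -> hit
35 -> hit
83 -> hit
35 -> hit
83 -> hit
22 -> miss, evict 83, frames [35, 14, 22]
Hits: 15.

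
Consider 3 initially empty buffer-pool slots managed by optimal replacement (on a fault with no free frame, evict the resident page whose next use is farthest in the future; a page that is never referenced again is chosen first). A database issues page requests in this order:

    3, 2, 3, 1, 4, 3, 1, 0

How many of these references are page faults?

3 -> miss, frames {3}
2 -> miss, frames {3,2}
3 -> hit
1 -> miss, frames {3,2,1}
4 -> miss, evict 2, frames {3,1,4}
3 -> hit
1 -> hit
0 -> miss, evict 4, frames {3,1,0}
Page faults: 5.

5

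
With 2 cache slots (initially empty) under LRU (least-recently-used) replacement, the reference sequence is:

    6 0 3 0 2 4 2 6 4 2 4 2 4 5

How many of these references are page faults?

9

6: miss, frames {6}
0: miss, frames {6,0}
3: miss, evict 6, frames {0,3}
0: hit
2: miss, evict 3, frames {0,2}
4: miss, evict 0, frames {2,4}
2: hit
6: miss, evict 4, frames {2,6}
4: miss, evict 2, frames {6,4}
2: miss, evict 6, frames {4,2}
4: hit
2: hit
4: hit
5: miss, evict 2, frames {4,5}
Page faults: 9.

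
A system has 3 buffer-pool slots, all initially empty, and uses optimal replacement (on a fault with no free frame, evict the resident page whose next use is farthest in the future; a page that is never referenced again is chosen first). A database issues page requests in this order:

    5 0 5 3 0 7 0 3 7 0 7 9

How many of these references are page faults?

5: miss, frames {5}
0: miss, frames {5,0}
5: hit
3: miss, frames {5,0,3}
0: hit
7: miss, evict 5, frames {0,3,7}
0: hit
3: hit
7: hit
0: hit
7: hit
9: miss, evict 7, frames {0,3,9}
Page faults: 5.

5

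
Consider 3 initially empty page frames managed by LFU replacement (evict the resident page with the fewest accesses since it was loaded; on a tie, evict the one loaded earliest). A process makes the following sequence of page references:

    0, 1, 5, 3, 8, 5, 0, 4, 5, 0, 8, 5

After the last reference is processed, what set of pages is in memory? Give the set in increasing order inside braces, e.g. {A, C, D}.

{0, 5, 8}

0: miss, frames (0)
1: miss, frames (0 1)
5: miss, frames (0 1 5)
3: miss, evict 0, frames (1 5 3)
8: miss, evict 1, frames (5 3 8)
5: hit
0: miss, evict 3, frames (5 8 0)
4: miss, evict 8, frames (5 0 4)
5: hit
0: hit
8: miss, evict 4, frames (5 0 8)
5: hit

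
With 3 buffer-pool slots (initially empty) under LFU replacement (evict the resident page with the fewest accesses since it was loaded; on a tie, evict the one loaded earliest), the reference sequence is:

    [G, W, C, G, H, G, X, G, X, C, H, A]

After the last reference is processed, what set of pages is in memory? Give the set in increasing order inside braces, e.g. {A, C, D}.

{A, G, X}

G -> fault, frames {G}
W -> fault, frames {G,W}
C -> fault, frames {G,W,C}
G -> hit
H -> fault, evict W, frames {G,C,H}
G -> hit
X -> fault, evict C, frames {G,H,X}
G -> hit
X -> hit
C -> fault, evict H, frames {G,X,C}
H -> fault, evict C, frames {G,X,H}
A -> fault, evict H, frames {G,X,A}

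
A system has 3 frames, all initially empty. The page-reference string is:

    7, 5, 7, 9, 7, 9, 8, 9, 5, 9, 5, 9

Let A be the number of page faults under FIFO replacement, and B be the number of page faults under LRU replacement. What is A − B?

Under FIFO: F F . F . . F . . . . . → 4 faults.
Under LRU: F F . F . . F . F . . . → 5 faults.
A − B = 4 − 5 = -1.

-1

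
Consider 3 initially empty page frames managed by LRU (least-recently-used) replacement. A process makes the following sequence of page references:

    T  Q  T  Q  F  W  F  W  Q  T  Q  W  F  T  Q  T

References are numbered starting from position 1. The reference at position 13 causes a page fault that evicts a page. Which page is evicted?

T

pos 1: T: fault, frames (T)
pos 2: Q: fault, frames (T Q)
pos 3: T: hit
pos 4: Q: hit
pos 5: F: fault, frames (T Q F)
pos 6: W: fault, evict T, frames (Q F W)
pos 7: F: hit
pos 8: W: hit
pos 9: Q: hit
pos 10: T: fault, evict F, frames (W Q T)
pos 11: Q: hit
pos 12: W: hit
pos 13: F: fault, evict T, frames (Q W F)
At position 13, page T is evicted.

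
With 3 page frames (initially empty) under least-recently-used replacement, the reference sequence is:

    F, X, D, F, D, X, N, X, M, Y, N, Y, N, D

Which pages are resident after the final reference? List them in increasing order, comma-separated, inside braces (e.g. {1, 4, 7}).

F: miss, frames (F)
X: miss, frames (F X)
D: miss, frames (F X D)
F: hit
D: hit
X: hit
N: miss, evict F, frames (D X N)
X: hit
M: miss, evict D, frames (N X M)
Y: miss, evict N, frames (X M Y)
N: miss, evict X, frames (M Y N)
Y: hit
N: hit
D: miss, evict M, frames (Y N D)

{D, N, Y}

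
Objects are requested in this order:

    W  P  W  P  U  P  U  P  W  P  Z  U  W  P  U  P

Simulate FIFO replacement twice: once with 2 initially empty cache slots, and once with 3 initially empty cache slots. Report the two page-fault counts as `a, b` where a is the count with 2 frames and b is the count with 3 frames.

2 frames: F F . . F . . . F F F F F F F . → 10 faults.
3 frames: F F . . F . . . . . F . F F F . → 7 faults.
7 < 10: adding a frame reduced faults, as is typical.

10, 7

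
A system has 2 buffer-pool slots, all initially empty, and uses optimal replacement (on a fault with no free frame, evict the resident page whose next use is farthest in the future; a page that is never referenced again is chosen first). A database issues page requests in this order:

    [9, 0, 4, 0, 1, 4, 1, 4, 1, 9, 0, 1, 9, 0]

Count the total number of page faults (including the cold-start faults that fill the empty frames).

7

9 → fault, frames (9)
0 → fault, frames (9 0)
4 → fault, evict 9, frames (0 4)
0 → hit
1 → fault, evict 0, frames (4 1)
4 → hit
1 → hit
4 → hit
1 → hit
9 → fault, evict 4, frames (1 9)
0 → fault, evict 9, frames (1 0)
1 → hit
9 → fault, evict 1, frames (0 9)
0 → hit
Page faults: 7.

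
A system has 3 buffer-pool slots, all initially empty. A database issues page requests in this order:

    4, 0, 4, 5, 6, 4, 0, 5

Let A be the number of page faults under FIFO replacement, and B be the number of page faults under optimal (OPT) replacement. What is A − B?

2

Under FIFO: F F . F F F F F → 7 faults.
Under OPT: F F . F F . . F → 5 faults.
A − B = 7 − 5 = 2.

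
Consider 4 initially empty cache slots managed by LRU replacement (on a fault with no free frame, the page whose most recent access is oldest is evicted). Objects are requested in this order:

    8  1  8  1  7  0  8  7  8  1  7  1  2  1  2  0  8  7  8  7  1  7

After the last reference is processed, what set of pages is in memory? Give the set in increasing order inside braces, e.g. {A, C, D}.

8 -> miss, frames [8]
1 -> miss, frames [8, 1]
8 -> hit
1 -> hit
7 -> miss, frames [8, 1, 7]
0 -> miss, frames [8, 1, 7, 0]
8 -> hit
7 -> hit
8 -> hit
1 -> hit
7 -> hit
1 -> hit
2 -> miss, evict 0, frames [8, 7, 1, 2]
1 -> hit
2 -> hit
0 -> miss, evict 8, frames [7, 1, 2, 0]
8 -> miss, evict 7, frames [1, 2, 0, 8]
7 -> miss, evict 1, frames [2, 0, 8, 7]
8 -> hit
7 -> hit
1 -> miss, evict 2, frames [0, 8, 7, 1]
7 -> hit

{0, 1, 7, 8}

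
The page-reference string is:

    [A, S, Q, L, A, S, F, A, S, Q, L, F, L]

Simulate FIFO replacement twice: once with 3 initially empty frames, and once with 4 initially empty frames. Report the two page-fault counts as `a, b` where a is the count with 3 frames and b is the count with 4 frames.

3 frames: F F F F F F F . . F F . . → 9 faults.
4 frames: F F F F . . F F F F F F . → 10 faults.
10 > 9: adding a frame increased faults — Belady's anomaly.

9, 10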